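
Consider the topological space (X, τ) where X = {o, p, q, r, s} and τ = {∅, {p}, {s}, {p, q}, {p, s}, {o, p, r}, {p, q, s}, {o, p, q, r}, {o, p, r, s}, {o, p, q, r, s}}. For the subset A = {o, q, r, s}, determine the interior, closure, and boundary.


int(A) = {s}, cl(A) = {o, q, r, s}, ∂A = {o, q, r}.

Closed sets in (X, τ) are complements of opens:
  closed(X, τ) = {∅, {q}, {s}, {o, r}, {q, s}, {o, q, r}, {o, r, s}, {o, p, q, r}, {o, q, r, s}, {o, p, q, r, s}}.
int(A) = ⋃ {U ∈ τ : U ⊆ A}. Opens contained in A: ∅, {s}.
Taking the union of these: int(A) = {s}.
cl(A) = ⋂ {C closed : A ⊆ C}. Closed sets containing A: {o, q, r, s}, {o, p, q, r, s}.
Intersecting these: cl(A) = {o, q, r, s}.
∂A = cl(A) ∖ int(A) = {o, q, r, s} ∖ {s} = {o, q, r}.


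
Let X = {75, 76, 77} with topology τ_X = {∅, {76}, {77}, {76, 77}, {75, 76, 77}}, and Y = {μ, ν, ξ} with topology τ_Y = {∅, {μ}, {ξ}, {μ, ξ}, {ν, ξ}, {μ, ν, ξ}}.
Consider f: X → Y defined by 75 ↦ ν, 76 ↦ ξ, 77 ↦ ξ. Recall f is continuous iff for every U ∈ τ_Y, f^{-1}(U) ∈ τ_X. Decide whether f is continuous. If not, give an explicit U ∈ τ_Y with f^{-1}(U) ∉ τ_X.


f IS continuous.

Compute f^{-1}(U) for each U ∈ τ_Y:
  U = ∅: f^{-1}(U) = ∅ ∈ τ_X ✓.
  U = {μ}: f^{-1}(U) = ∅ ∈ τ_X ✓.
  U = {ξ}: f^{-1}(U) = {76, 77} ∈ τ_X ✓.
  U = {μ, ξ}: f^{-1}(U) = {76, 77} ∈ τ_X ✓.
  U = {ν, ξ}: f^{-1}(U) = {75, 76, 77} ∈ τ_X ✓.
  U = {μ, ν, ξ}: f^{-1}(U) = {75, 76, 77} ∈ τ_X ✓.
Every preimage lies in τ_X, so f IS continuous.


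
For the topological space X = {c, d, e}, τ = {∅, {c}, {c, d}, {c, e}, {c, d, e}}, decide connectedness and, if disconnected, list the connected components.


(X, τ) is connected.

Find clopen sets (U ∈ τ with X ∖ U ∈ τ):
  U = ∅, X ∖ U = {c, d, e} — both open, so U is clopen.
  U = {c, d, e}, X ∖ U = ∅ — both open, so U is clopen.
Only trivial clopens (∅ and X) exist, so (X, τ) is connected.
Compute connected components by grouping points that agree on all clopens:
  component: {c, d, e}


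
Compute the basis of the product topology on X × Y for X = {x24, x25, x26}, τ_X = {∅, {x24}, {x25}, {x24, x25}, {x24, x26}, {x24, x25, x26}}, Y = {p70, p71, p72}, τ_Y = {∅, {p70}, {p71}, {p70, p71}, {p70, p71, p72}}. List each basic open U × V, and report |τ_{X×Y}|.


Basis B = {∅ × ∅, {x24} × {p70}, {x24} × {p71}, {x25} × {p70}, {x25} × {p71}, {x24} × {p70, p71}, {x24, x25} × {p70}, {x24, x26} × {p70}, {x24, x25} × {p71}, {x24, x26} × {p71}, {x25} × {p70, p71}, {x24} × {p70, p71, p72}, {x24, x25, x26} × {p70}, {x24, x25, x26} × {p71}, {x25} × {p70, p71, p72}, {x24, x25} × {p70, p71}, {x24, x26} × {p70, p71}, {x24, x25} × {p70, p71, p72}, {x24, x26} × {p70, p71, p72}, {x24, x25, x26} × {p70, p71}, {x24, x25, x26} × {p70, p71, p72}}; |τ_{X×Y}| = 70.

Enumerate products U × V with U ∈ τ_X, V ∈ τ_Y (deduplicated):
  ∅ × ∅ = {} (∅)
  {x24} × {p70} = {(x24,p70)}
  {x24} × {p71} = {(x24,p71)}
  {x25} × {p70} = {(x25,p70)}
  {x25} × {p71} = {(x25,p71)}
  {x24} × {p70, p71} = {(x24,p70), (x24,p71)}
  {x24, x25} × {p70} = {(x24,p70), (x25,p70)}
  {x24, x26} × {p70} = {(x24,p70), (x26,p70)}
  {x24, x25} × {p71} = {(x24,p71), (x25,p71)}
  {x24, x26} × {p71} = {(x24,p71), (x26,p71)}
  {x25} × {p70, p71} = {(x25,p70), (x25,p71)}
  {x24} × {p70, p71, p72} = {(x24,p70), (x24,p71), (x24,p72)}
  {x24, x25, x26} × {p70} = {(x24,p70), (x25,p70), (x26,p70)}
  {x24, x25, x26} × {p71} = {(x24,p71), (x25,p71), (x26,p71)}
  {x25} × {p70, p71, p72} = {(x25,p70), (x25,p71), (x25,p72)}
  {x24, x25} × {p70, p71} = {(x24,p70), (x24,p71), (x25,p70), (x25,p71)}
  {x24, x26} × {p70, p71} = {(x24,p70), (x24,p71), (x26,p70), (x26,p71)}
  {x24, x25} × {p70, p71, p72} = {(x24,p70), (x24,p71), (x24,p72), (x25,p70), (x25,p71), (x25,p72)}
  {x24, x26} × {p70, p71, p72} = {(x24,p70), (x24,p71), (x24,p72), (x26,p70), (x26,p71), (x26,p72)}
  {x24, x25, x26} × {p70, p71} = {(x24,p70), (x24,p71), (x25,p70), (x25,p71), (x26,p70), (x26,p71)}
  {x24, x25, x26} × {p70, p71, p72} = {(x24,p70), (x24,p71), (x24,p72), (x25,p70), (x25,p71), (x25,p72), (x26,p70), (x26,p71), (x26,p72)}
These 21 distinct sets form the basis B.
Close under arbitrary unions to get τ_{X×Y}; counting gives |τ_{X×Y}| = 70.


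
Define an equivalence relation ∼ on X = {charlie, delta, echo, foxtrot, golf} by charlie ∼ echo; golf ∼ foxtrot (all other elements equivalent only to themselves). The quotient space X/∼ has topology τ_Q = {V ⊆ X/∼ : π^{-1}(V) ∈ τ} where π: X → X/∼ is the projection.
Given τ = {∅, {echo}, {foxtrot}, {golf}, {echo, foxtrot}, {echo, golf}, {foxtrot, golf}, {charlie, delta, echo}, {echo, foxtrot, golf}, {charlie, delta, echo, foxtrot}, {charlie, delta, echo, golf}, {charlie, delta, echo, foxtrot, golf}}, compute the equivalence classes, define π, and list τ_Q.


X/∼ = {[charlie=echo], [delta], [foxtrot=golf]}; |τ_Q| = 4.

Equivalence classes: [charlie=echo], [delta], [foxtrot=golf].
Quotient map π: X → X/∼ sends charlie ↦ [charlie=echo], delta ↦ [delta], echo ↦ [charlie=echo], foxtrot ↦ [foxtrot=golf], golf ↦ [foxtrot=golf].
For each subset V ⊆ X/∼, compute π^{-1}(V) ⊆ X and check whether π^{-1}(V) ∈ τ. V is open in τ_Q iff π^{-1}(V) ∈ τ.
  V = {}: π^{-1}(V) = ∅ ∈ τ ✓.
  V = {[charlie=echo]}: π^{-1}(V) = {charlie, echo} ∉ τ ✗.
  V = {[delta]}: π^{-1}(V) = {delta} ∉ τ ✗.
  V = {[charlie=echo], [delta]}: π^{-1}(V) = {charlie, delta, echo} ∈ τ ✓.
  V = {[foxtrot=golf]}: π^{-1}(V) = {foxtrot, golf} ∈ τ ✓.
  V = {[charlie=echo], [foxtrot=golf]}: π^{-1}(V) = {charlie, echo, foxtrot, golf} ∉ τ ✗.
  V = {[delta], [foxtrot=golf]}: π^{-1}(V) = {delta, foxtrot, golf} ∉ τ ✗.
  V = {[charlie=echo], [delta], [foxtrot=golf]}: π^{-1}(V) = {charlie, delta, echo, foxtrot, golf} ∈ τ ✓.
Open sets in the quotient: τ_Q = {{}, {[charlie=echo], [delta]}, {[foxtrot=golf]}, {[charlie=echo], [delta], [foxtrot=golf]}} (4 elements).


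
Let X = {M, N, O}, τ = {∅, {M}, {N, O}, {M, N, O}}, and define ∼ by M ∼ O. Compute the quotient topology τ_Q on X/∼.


X/∼ = {[M=O], [N]}; |τ_Q| = 2.

Equivalence classes: [M=O], [N].
Quotient map π: X → X/∼ sends M ↦ [M=O], N ↦ [N], O ↦ [M=O].
For each subset V ⊆ X/∼, compute π^{-1}(V) ⊆ X and check whether π^{-1}(V) ∈ τ. V is open in τ_Q iff π^{-1}(V) ∈ τ.
  V = {}: π^{-1}(V) = ∅ ∈ τ ✓.
  V = {[M=O]}: π^{-1}(V) = {M, O} ∉ τ ✗.
  V = {[N]}: π^{-1}(V) = {N} ∉ τ ✗.
  V = {[M=O], [N]}: π^{-1}(V) = {M, N, O} ∈ τ ✓.
Open sets in the quotient: τ_Q = {{}, {[M=O], [N]}} (2 elements).


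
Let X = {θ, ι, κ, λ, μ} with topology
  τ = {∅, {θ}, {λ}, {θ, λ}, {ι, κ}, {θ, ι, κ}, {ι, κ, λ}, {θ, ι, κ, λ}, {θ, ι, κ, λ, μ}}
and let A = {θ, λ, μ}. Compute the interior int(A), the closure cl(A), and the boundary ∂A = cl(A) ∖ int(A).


int(A) = {θ, λ}, cl(A) = {θ, λ, μ}, ∂A = {μ}.

Closed sets in (X, τ) are complements of opens:
  closed(X, τ) = {∅, {μ}, {θ, μ}, {λ, μ}, {θ, λ, μ}, {ι, κ, μ}, {θ, ι, κ, μ}, {ι, κ, λ, μ}, {θ, ι, κ, λ, μ}}.
int(A) = ⋃ {U ∈ τ : U ⊆ A}. Opens contained in A: ∅, {θ}, {λ}, {θ, λ}.
Taking the union of these: int(A) = {θ, λ}.
cl(A) = ⋂ {C closed : A ⊆ C}. Closed sets containing A: {θ, λ, μ}, {θ, ι, κ, λ, μ}.
Intersecting these: cl(A) = {θ, λ, μ}.
∂A = cl(A) ∖ int(A) = {θ, λ, μ} ∖ {θ, λ} = {μ}.


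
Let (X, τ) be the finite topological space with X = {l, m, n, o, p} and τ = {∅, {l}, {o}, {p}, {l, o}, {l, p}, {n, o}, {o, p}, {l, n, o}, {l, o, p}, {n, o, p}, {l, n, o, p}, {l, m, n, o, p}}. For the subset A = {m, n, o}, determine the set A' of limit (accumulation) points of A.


A' = {m, n}

For each x ∈ X, list the open sets U ∈ τ with x ∈ U, then check whether U ∩ (A ∖ {x}) ≠ ∅ for every such U.
  x = l: open {l} ∋ x has {l} ∩ (A ∖ {l}) = ∅, so x is NOT a limit point.
  x = m: opens ∋ x are {l, m, n, o, p}; each meets A ∖ {m}, so x IS a limit point.
  x = n: opens ∋ x are {n, o}, {l, n, o}, {n, o, p}, {l, n, o, p}, {l, m, n, o, p}; each meets A ∖ {n}, so x IS a limit point.
  x = o: open {o} ∋ x has {o} ∩ (A ∖ {o}) = ∅, so x is NOT a limit point.
  x = p: open {p} ∋ x has {p} ∩ (A ∖ {p}) = ∅, so x is NOT a limit point.
Collecting: A' = {m, n}.


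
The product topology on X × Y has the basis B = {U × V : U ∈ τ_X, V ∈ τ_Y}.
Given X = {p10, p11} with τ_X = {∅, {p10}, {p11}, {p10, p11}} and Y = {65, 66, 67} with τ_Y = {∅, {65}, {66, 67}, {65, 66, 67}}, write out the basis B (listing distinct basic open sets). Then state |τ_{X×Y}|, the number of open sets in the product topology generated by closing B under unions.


Basis B = {∅ × ∅, {p10} × {65}, {p11} × {65}, {p10, p11} × {65}, {p10} × {66, 67}, {p11} × {66, 67}, {p10} × {65, 66, 67}, {p11} × {65, 66, 67}, {p10, p11} × {66, 67}, {p10, p11} × {65, 66, 67}}; |τ_{X×Y}| = 16.

Enumerate products U × V with U ∈ τ_X, V ∈ τ_Y (deduplicated):
  ∅ × ∅ = {} (∅)
  {p10} × {65} = {(p10,65)}
  {p11} × {65} = {(p11,65)}
  {p10, p11} × {65} = {(p10,65), (p11,65)}
  {p10} × {66, 67} = {(p10,66), (p10,67)}
  {p11} × {66, 67} = {(p11,66), (p11,67)}
  {p10} × {65, 66, 67} = {(p10,65), (p10,66), (p10,67)}
  {p11} × {65, 66, 67} = {(p11,65), (p11,66), (p11,67)}
  {p10, p11} × {66, 67} = {(p10,66), (p10,67), (p11,66), (p11,67)}
  {p10, p11} × {65, 66, 67} = {(p10,65), (p10,66), (p10,67), (p11,65), (p11,66), (p11,67)}
These 10 distinct sets form the basis B.
Close under arbitrary unions to get τ_{X×Y}; counting gives |τ_{X×Y}| = 16.


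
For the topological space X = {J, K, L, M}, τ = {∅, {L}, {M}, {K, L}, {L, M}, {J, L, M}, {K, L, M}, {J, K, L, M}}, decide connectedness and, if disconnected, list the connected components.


(X, τ) is connected.

Find clopen sets (U ∈ τ with X ∖ U ∈ τ):
  U = ∅, X ∖ U = {J, K, L, M} — both open, so U is clopen.
  U = {J, K, L, M}, X ∖ U = ∅ — both open, so U is clopen.
Only trivial clopens (∅ and X) exist, so (X, τ) is connected.
Compute connected components by grouping points that agree on all clopens:
  component: {J, K, L, M}


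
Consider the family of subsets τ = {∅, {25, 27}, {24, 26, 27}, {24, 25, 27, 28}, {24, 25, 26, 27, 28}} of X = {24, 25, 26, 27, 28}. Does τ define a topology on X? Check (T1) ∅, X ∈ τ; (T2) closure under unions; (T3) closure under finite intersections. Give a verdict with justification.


τ is NOT a topology on X.

Axiom (T1): ∅ ∈ τ? Yes; X ∈ τ? Yes.
Axiom (T2/T3): check pairwise unions and intersections of members of τ.
Counterexample for (T3): {25, 27} ∩ {24, 26, 27} = {27} ∉ τ. Therefore τ is NOT a topology.


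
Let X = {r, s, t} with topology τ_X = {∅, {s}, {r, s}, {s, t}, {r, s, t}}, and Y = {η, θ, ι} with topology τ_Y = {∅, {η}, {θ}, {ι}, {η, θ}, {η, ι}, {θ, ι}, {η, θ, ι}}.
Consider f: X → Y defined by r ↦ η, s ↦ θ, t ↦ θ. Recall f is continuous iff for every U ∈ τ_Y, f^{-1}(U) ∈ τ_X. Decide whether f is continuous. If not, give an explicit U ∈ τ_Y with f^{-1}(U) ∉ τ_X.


f is NOT continuous.

Compute f^{-1}(U) for each U ∈ τ_Y:
  U = ∅: f^{-1}(U) = ∅ ∈ τ_X ✓.
  U = {η}: f^{-1}(U) = {r} ∉ τ_X ✗.
  U = {θ}: f^{-1}(U) = {s, t} ∈ τ_X ✓.
  U = {ι}: f^{-1}(U) = ∅ ∈ τ_X ✓.
  U = {η, θ}: f^{-1}(U) = {r, s, t} ∈ τ_X ✓.
  U = {η, ι}: f^{-1}(U) = {r} ∉ τ_X ✗.
  U = {θ, ι}: f^{-1}(U) = {s, t} ∈ τ_X ✓.
  U = {η, θ, ι}: f^{-1}(U) = {r, s, t} ∈ τ_X ✓.
Found U = {η} with f^{-1}(U) = {r} not in τ_X. Therefore f is NOT continuous.


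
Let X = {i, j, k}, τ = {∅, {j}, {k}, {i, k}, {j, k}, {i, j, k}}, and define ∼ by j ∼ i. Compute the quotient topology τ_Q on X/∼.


X/∼ = {[i=j], [k]}; |τ_Q| = 3.

Equivalence classes: [i=j], [k].
Quotient map π: X → X/∼ sends i ↦ [i=j], j ↦ [i=j], k ↦ [k].
For each subset V ⊆ X/∼, compute π^{-1}(V) ⊆ X and check whether π^{-1}(V) ∈ τ. V is open in τ_Q iff π^{-1}(V) ∈ τ.
  V = {}: π^{-1}(V) = ∅ ∈ τ ✓.
  V = {[i=j]}: π^{-1}(V) = {i, j} ∉ τ ✗.
  V = {[k]}: π^{-1}(V) = {k} ∈ τ ✓.
  V = {[i=j], [k]}: π^{-1}(V) = {i, j, k} ∈ τ ✓.
Open sets in the quotient: τ_Q = {{}, {[k]}, {[i=j], [k]}} (3 elements).


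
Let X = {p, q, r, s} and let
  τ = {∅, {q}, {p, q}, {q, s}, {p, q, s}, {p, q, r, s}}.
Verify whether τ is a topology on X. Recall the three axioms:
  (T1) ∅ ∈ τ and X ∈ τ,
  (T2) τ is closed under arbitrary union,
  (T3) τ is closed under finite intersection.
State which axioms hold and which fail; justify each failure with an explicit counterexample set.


τ IS a topology on X.

Axiom (T1): ∅ ∈ τ? Yes; X ∈ τ? Yes.
Axiom (T2/T3): check pairwise unions and intersections of members of τ.
All pairwise intersections and unions checked — each lies in τ. Therefore τ satisfies (T1), (T2), (T3): it IS a topology on X.


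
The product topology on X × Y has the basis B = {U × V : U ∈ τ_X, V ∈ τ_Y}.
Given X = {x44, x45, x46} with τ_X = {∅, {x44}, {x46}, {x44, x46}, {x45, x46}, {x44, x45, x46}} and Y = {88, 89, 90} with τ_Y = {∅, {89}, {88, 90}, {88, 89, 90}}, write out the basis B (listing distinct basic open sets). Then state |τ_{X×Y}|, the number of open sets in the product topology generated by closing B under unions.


Basis B = {∅ × ∅, {x44} × {89}, {x46} × {89}, {x44} × {88, 90}, {x44, x46} × {89}, {x45, x46} × {89}, {x46} × {88, 90}, {x44} × {88, 89, 90}, {x44, x45, x46} × {89}, {x46} × {88, 89, 90}, {x44, x46} × {88, 90}, {x45, x46} × {88, 90}, {x44, x46} × {88, 89, 90}, {x44, x45, x46} × {88, 90}, {x45, x46} × {88, 89, 90}, {x44, x45, x46} × {88, 89, 90}}; |τ_{X×Y}| = 36.

Enumerate products U × V with U ∈ τ_X, V ∈ τ_Y (deduplicated):
  ∅ × ∅ = {} (∅)
  {x44} × {89} = {(x44,89)}
  {x46} × {89} = {(x46,89)}
  {x44} × {88, 90} = {(x44,88), (x44,90)}
  {x44, x46} × {89} = {(x44,89), (x46,89)}
  {x45, x46} × {89} = {(x45,89), (x46,89)}
  {x46} × {88, 90} = {(x46,88), (x46,90)}
  {x44} × {88, 89, 90} = {(x44,88), (x44,89), (x44,90)}
  {x44, x45, x46} × {89} = {(x44,89), (x45,89), (x46,89)}
  {x46} × {88, 89, 90} = {(x46,88), (x46,89), (x46,90)}
  {x44, x46} × {88, 90} = {(x44,88), (x44,90), (x46,88), (x46,90)}
  {x45, x46} × {88, 90} = {(x45,88), (x45,90), (x46,88), (x46,90)}
  {x44, x46} × {88, 89, 90} = {(x44,88), (x44,89), (x44,90), (x46,88), (x46,89), (x46,90)}
  {x44, x45, x46} × {88, 90} = {(x44,88), (x44,90), (x45,88), (x45,90), (x46,88), (x46,90)}
  {x45, x46} × {88, 89, 90} = {(x45,88), (x45,89), (x45,90), (x46,88), (x46,89), (x46,90)}
  {x44, x45, x46} × {88, 89, 90} = {(x44,88), (x44,89), (x44,90), (x45,88), (x45,89), (x45,90), (x46,88), (x46,89), (x46,90)}
These 16 distinct sets form the basis B.
Close under arbitrary unions to get τ_{X×Y}; counting gives |τ_{X×Y}| = 36.


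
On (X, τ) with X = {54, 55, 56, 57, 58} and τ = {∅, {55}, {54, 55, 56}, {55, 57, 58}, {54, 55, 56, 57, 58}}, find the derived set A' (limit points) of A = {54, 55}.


A' = {54, 56, 57, 58}

For each x ∈ X, list the open sets U ∈ τ with x ∈ U, then check whether U ∩ (A ∖ {x}) ≠ ∅ for every such U.
  x = 54: opens ∋ x are {54, 55, 56}, {54, 55, 56, 57, 58}; each meets A ∖ {54}, so x IS a limit point.
  x = 55: open {55} ∋ x has {55} ∩ (A ∖ {55}) = ∅, so x is NOT a limit point.
  x = 56: opens ∋ x are {54, 55, 56}, {54, 55, 56, 57, 58}; each meets A ∖ {56}, so x IS a limit point.
  x = 57: opens ∋ x are {55, 57, 58}, {54, 55, 56, 57, 58}; each meets A ∖ {57}, so x IS a limit point.
  x = 58: opens ∋ x are {55, 57, 58}, {54, 55, 56, 57, 58}; each meets A ∖ {58}, so x IS a limit point.
Collecting: A' = {54, 56, 57, 58}.


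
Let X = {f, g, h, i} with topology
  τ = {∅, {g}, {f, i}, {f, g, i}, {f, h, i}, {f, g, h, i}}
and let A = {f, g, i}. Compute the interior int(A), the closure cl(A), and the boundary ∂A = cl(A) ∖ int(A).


int(A) = {f, g, i}, cl(A) = {f, g, h, i}, ∂A = {h}.

Closed sets in (X, τ) are complements of opens:
  closed(X, τ) = {∅, {g}, {h}, {g, h}, {f, h, i}, {f, g, h, i}}.
int(A) = ⋃ {U ∈ τ : U ⊆ A}. Opens contained in A: ∅, {g}, {f, i}, {f, g, i}.
Taking the union of these: int(A) = {f, g, i}.
cl(A) = ⋂ {C closed : A ⊆ C}. Closed sets containing A: {f, g, h, i}.
Intersecting these: cl(A) = {f, g, h, i}.
∂A = cl(A) ∖ int(A) = {f, g, h, i} ∖ {f, g, i} = {h}.


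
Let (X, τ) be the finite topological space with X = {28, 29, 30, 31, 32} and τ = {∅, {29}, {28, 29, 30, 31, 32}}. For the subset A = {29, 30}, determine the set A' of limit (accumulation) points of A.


A' = {28, 30, 31, 32}

For each x ∈ X, list the open sets U ∈ τ with x ∈ U, then check whether U ∩ (A ∖ {x}) ≠ ∅ for every such U.
  x = 28: opens ∋ x are {28, 29, 30, 31, 32}; each meets A ∖ {28}, so x IS a limit point.
  x = 29: open {29} ∋ x has {29} ∩ (A ∖ {29}) = ∅, so x is NOT a limit point.
  x = 30: opens ∋ x are {28, 29, 30, 31, 32}; each meets A ∖ {30}, so x IS a limit point.
  x = 31: opens ∋ x are {28, 29, 30, 31, 32}; each meets A ∖ {31}, so x IS a limit point.
  x = 32: opens ∋ x are {28, 29, 30, 31, 32}; each meets A ∖ {32}, so x IS a limit point.
Collecting: A' = {28, 30, 31, 32}.


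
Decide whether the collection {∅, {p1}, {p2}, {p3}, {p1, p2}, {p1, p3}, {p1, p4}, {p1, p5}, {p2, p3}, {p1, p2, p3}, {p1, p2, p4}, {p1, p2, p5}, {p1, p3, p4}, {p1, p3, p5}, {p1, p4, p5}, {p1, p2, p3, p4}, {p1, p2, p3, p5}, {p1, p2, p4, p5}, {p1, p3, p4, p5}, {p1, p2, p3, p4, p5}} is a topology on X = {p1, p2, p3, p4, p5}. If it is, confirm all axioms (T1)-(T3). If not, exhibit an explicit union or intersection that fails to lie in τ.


τ IS a topology on X.

Axiom (T1): ∅ ∈ τ? Yes; X ∈ τ? Yes.
Axiom (T2/T3): check pairwise unions and intersections of members of τ.
All pairwise intersections and unions checked — each lies in τ. Therefore τ satisfies (T1), (T2), (T3): it IS a topology on X.


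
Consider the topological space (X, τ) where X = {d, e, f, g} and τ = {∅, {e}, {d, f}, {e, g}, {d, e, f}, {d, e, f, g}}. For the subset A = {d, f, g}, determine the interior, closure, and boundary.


int(A) = {d, f}, cl(A) = {d, f, g}, ∂A = {g}.

Closed sets in (X, τ) are complements of opens:
  closed(X, τ) = {∅, {g}, {d, f}, {e, g}, {d, f, g}, {d, e, f, g}}.
int(A) = ⋃ {U ∈ τ : U ⊆ A}. Opens contained in A: ∅, {d, f}.
Taking the union of these: int(A) = {d, f}.
cl(A) = ⋂ {C closed : A ⊆ C}. Closed sets containing A: {d, f, g}, {d, e, f, g}.
Intersecting these: cl(A) = {d, f, g}.
∂A = cl(A) ∖ int(A) = {d, f, g} ∖ {d, f} = {g}.


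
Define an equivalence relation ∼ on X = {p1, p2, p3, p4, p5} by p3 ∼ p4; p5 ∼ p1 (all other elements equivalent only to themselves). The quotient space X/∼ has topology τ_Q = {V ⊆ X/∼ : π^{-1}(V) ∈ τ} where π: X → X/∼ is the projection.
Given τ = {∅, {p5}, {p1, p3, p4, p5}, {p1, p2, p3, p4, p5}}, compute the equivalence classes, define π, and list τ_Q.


X/∼ = {[p1=p5], [p2], [p3=p4]}; |τ_Q| = 3.

Equivalence classes: [p1=p5], [p2], [p3=p4].
Quotient map π: X → X/∼ sends p1 ↦ [p1=p5], p2 ↦ [p2], p3 ↦ [p3=p4], p4 ↦ [p3=p4], p5 ↦ [p1=p5].
For each subset V ⊆ X/∼, compute π^{-1}(V) ⊆ X and check whether π^{-1}(V) ∈ τ. V is open in τ_Q iff π^{-1}(V) ∈ τ.
  V = {}: π^{-1}(V) = ∅ ∈ τ ✓.
  V = {[p1=p5]}: π^{-1}(V) = {p1, p5} ∉ τ ✗.
  V = {[p2]}: π^{-1}(V) = {p2} ∉ τ ✗.
  V = {[p1=p5], [p2]}: π^{-1}(V) = {p1, p2, p5} ∉ τ ✗.
  V = {[p3=p4]}: π^{-1}(V) = {p3, p4} ∉ τ ✗.
  V = {[p1=p5], [p3=p4]}: π^{-1}(V) = {p1, p3, p4, p5} ∈ τ ✓.
  V = {[p2], [p3=p4]}: π^{-1}(V) = {p2, p3, p4} ∉ τ ✗.
  V = {[p1=p5], [p2], [p3=p4]}: π^{-1}(V) = {p1, p2, p3, p4, p5} ∈ τ ✓.
Open sets in the quotient: τ_Q = {{}, {[p1=p5], [p3=p4]}, {[p1=p5], [p2], [p3=p4]}} (3 elements).


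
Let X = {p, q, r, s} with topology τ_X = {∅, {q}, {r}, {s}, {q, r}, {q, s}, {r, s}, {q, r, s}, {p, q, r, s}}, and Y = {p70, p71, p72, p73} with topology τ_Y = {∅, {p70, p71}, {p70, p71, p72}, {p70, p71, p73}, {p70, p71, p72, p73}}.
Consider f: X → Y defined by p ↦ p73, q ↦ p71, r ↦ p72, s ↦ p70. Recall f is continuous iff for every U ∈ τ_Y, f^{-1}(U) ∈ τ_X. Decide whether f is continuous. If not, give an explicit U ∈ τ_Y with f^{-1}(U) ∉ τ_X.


f is NOT continuous.

Compute f^{-1}(U) for each U ∈ τ_Y:
  U = ∅: f^{-1}(U) = ∅ ∈ τ_X ✓.
  U = {p70, p71}: f^{-1}(U) = {q, s} ∈ τ_X ✓.
  U = {p70, p71, p72}: f^{-1}(U) = {q, r, s} ∈ τ_X ✓.
  U = {p70, p71, p73}: f^{-1}(U) = {p, q, s} ∉ τ_X ✗.
  U = {p70, p71, p72, p73}: f^{-1}(U) = {p, q, r, s} ∈ τ_X ✓.
Found U = {p70, p71, p73} with f^{-1}(U) = {p, q, s} not in τ_X. Therefore f is NOT continuous.


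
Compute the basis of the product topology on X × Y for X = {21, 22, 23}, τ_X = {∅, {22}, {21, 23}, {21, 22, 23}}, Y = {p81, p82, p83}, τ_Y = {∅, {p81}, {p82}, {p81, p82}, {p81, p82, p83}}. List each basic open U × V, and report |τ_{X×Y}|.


Basis B = {∅ × ∅, {22} × {p81}, {22} × {p82}, {21, 23} × {p81}, {21, 23} × {p82}, {22} × {p81, p82}, {21, 22, 23} × {p81}, {21, 22, 23} × {p82}, {22} × {p81, p82, p83}, {21, 23} × {p81, p82}, {21, 23} × {p81, p82, p83}, {21, 22, 23} × {p81, p82}, {21, 22, 23} × {p81, p82, p83}}; |τ_{X×Y}| = 25.

Enumerate products U × V with U ∈ τ_X, V ∈ τ_Y (deduplicated):
  ∅ × ∅ = {} (∅)
  {22} × {p81} = {(22,p81)}
  {22} × {p82} = {(22,p82)}
  {21, 23} × {p81} = {(21,p81), (23,p81)}
  {21, 23} × {p82} = {(21,p82), (23,p82)}
  {22} × {p81, p82} = {(22,p81), (22,p82)}
  {21, 22, 23} × {p81} = {(21,p81), (22,p81), (23,p81)}
  {21, 22, 23} × {p82} = {(21,p82), (22,p82), (23,p82)}
  {22} × {p81, p82, p83} = {(22,p81), (22,p82), (22,p83)}
  {21, 23} × {p81, p82} = {(21,p81), (21,p82), (23,p81), (23,p82)}
  {21, 23} × {p81, p82, p83} = {(21,p81), (21,p82), (21,p83), (23,p81), (23,p82), (23,p83)}
  {21, 22, 23} × {p81, p82} = {(21,p81), (21,p82), (22,p81), (22,p82), (23,p81), (23,p82)}
  {21, 22, 23} × {p81, p82, p83} = {(21,p81), (21,p82), (21,p83), (22,p81), (22,p82), (22,p83), (23,p81), (23,p82), (23,p83)}
These 13 distinct sets form the basis B.
Close under arbitrary unions to get τ_{X×Y}; counting gives |τ_{X×Y}| = 25.


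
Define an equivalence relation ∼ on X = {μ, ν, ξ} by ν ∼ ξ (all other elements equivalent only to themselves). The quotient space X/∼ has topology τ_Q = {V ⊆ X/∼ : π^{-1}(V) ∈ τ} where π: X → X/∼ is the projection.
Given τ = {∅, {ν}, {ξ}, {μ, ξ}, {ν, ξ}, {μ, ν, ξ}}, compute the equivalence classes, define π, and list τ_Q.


X/∼ = {[μ], [ν=ξ]}; |τ_Q| = 3.

Equivalence classes: [μ], [ν=ξ].
Quotient map π: X → X/∼ sends μ ↦ [μ], ν ↦ [ν=ξ], ξ ↦ [ν=ξ].
For each subset V ⊆ X/∼, compute π^{-1}(V) ⊆ X and check whether π^{-1}(V) ∈ τ. V is open in τ_Q iff π^{-1}(V) ∈ τ.
  V = {}: π^{-1}(V) = ∅ ∈ τ ✓.
  V = {[μ]}: π^{-1}(V) = {μ} ∉ τ ✗.
  V = {[ν=ξ]}: π^{-1}(V) = {ν, ξ} ∈ τ ✓.
  V = {[μ], [ν=ξ]}: π^{-1}(V) = {μ, ν, ξ} ∈ τ ✓.
Open sets in the quotient: τ_Q = {{}, {[ν=ξ]}, {[μ], [ν=ξ]}} (3 elements).


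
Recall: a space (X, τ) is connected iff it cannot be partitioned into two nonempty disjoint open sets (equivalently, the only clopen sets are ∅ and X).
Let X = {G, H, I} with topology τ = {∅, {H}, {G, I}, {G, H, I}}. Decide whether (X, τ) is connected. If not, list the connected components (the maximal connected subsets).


(X, τ) is disconnected; components = [{H}, {G, I}].

Find clopen sets (U ∈ τ with X ∖ U ∈ τ):
  U = ∅, X ∖ U = {G, H, I} — both open, so U is clopen.
  U = {H}, X ∖ U = {G, I} — both open, so U is clopen.
  U = {G, I}, X ∖ U = {H} — both open, so U is clopen.
  U = {G, H, I}, X ∖ U = ∅ — both open, so U is clopen.
Nontrivial clopen(s) exist: e.g. {H}. So (X, τ) is disconnected.
Compute connected components by grouping points that agree on all clopens:
  component: {H}
  component: {G, I}


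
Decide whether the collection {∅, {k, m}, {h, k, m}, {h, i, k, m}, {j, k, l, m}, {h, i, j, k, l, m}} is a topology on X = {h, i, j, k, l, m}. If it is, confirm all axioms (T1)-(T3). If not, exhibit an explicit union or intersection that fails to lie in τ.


τ is NOT a topology on X.

Axiom (T1): ∅ ∈ τ? Yes; X ∈ τ? Yes.
Axiom (T2/T3): check pairwise unions and intersections of members of τ.
Counterexample for (T2): {h, k, m} ∪ {j, k, l, m} = {h, j, k, l, m} ∉ τ. Therefore τ is NOT a topology.


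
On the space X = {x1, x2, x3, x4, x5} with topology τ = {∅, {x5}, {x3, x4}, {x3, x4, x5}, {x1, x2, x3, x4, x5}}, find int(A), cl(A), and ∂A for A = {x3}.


int(A) = ∅, cl(A) = {x1, x2, x3, x4}, ∂A = {x1, x2, x3, x4}.

Closed sets in (X, τ) are complements of opens:
  closed(X, τ) = {∅, {x1, x2}, {x1, x2, x5}, {x1, x2, x3, x4}, {x1, x2, x3, x4, x5}}.
int(A) = ⋃ {U ∈ τ : U ⊆ A}. Opens contained in A: ∅.
Taking the union of these: int(A) = ∅.
cl(A) = ⋂ {C closed : A ⊆ C}. Closed sets containing A: {x1, x2, x3, x4}, {x1, x2, x3, x4, x5}.
Intersecting these: cl(A) = {x1, x2, x3, x4}.
∂A = cl(A) ∖ int(A) = {x1, x2, x3, x4} ∖ ∅ = {x1, x2, x3, x4}.


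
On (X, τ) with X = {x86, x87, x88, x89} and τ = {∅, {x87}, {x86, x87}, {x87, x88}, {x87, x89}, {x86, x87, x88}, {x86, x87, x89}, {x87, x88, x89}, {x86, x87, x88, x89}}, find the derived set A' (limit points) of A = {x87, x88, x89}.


A' = {x86, x88, x89}

For each x ∈ X, list the open sets U ∈ τ with x ∈ U, then check whether U ∩ (A ∖ {x}) ≠ ∅ for every such U.
  x = x86: opens ∋ x are {x86, x87}, {x86, x87, x88}, {x86, x87, x89}, {x86, x87, x88, x89}; each meets A ∖ {x86}, so x IS a limit point.
  x = x87: open {x87} ∋ x has {x87} ∩ (A ∖ {x87}) = ∅, so x is NOT a limit point.
  x = x88: opens ∋ x are {x87, x88}, {x86, x87, x88}, {x87, x88, x89}, {x86, x87, x88, x89}; each meets A ∖ {x88}, so x IS a limit point.
  x = x89: opens ∋ x are {x87, x89}, {x86, x87, x89}, {x87, x88, x89}, {x86, x87, x88, x89}; each meets A ∖ {x89}, so x IS a limit point.
Collecting: A' = {x86, x88, x89}.


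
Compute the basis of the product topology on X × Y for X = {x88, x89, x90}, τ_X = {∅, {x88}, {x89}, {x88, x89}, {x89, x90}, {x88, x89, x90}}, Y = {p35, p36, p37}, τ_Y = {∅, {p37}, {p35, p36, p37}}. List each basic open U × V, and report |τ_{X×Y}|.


Basis B = {∅ × ∅, {x88} × {p37}, {x89} × {p37}, {x88, x89} × {p37}, {x89, x90} × {p37}, {x88} × {p35, p36, p37}, {x88, x89, x90} × {p37}, {x89} × {p35, p36, p37}, {x88, x89} × {p35, p36, p37}, {x89, x90} × {p35, p36, p37}, {x88, x89, x90} × {p35, p36, p37}}; |τ_{X×Y}| = 18.

Enumerate products U × V with U ∈ τ_X, V ∈ τ_Y (deduplicated):
  ∅ × ∅ = {} (∅)
  {x88} × {p37} = {(x88,p37)}
  {x89} × {p37} = {(x89,p37)}
  {x88, x89} × {p37} = {(x88,p37), (x89,p37)}
  {x89, x90} × {p37} = {(x89,p37), (x90,p37)}
  {x88} × {p35, p36, p37} = {(x88,p35), (x88,p36), (x88,p37)}
  {x88, x89, x90} × {p37} = {(x88,p37), (x89,p37), (x90,p37)}
  {x89} × {p35, p36, p37} = {(x89,p35), (x89,p36), (x89,p37)}
  {x88, x89} × {p35, p36, p37} = {(x88,p35), (x88,p36), (x88,p37), (x89,p35), (x89,p36), (x89,p37)}
  {x89, x90} × {p35, p36, p37} = {(x89,p35), (x89,p36), (x89,p37), (x90,p35), (x90,p36), (x90,p37)}
  {x88, x89, x90} × {p35, p36, p37} = {(x88,p35), (x88,p36), (x88,p37), (x89,p35), (x89,p36), (x89,p37), (x90,p35), (x90,p36), (x90,p37)}
These 11 distinct sets form the basis B.
Close under arbitrary unions to get τ_{X×Y}; counting gives |τ_{X×Y}| = 18.


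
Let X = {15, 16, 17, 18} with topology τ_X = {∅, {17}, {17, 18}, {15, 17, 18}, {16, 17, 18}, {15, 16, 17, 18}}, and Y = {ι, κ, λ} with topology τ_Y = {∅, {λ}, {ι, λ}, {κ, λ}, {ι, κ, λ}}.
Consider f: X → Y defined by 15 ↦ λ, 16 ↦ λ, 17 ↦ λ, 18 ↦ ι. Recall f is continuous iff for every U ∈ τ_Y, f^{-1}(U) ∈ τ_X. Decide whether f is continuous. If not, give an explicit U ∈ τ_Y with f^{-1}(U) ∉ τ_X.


f is NOT continuous.

Compute f^{-1}(U) for each U ∈ τ_Y:
  U = ∅: f^{-1}(U) = ∅ ∈ τ_X ✓.
  U = {λ}: f^{-1}(U) = {15, 16, 17} ∉ τ_X ✗.
  U = {ι, λ}: f^{-1}(U) = {15, 16, 17, 18} ∈ τ_X ✓.
  U = {κ, λ}: f^{-1}(U) = {15, 16, 17} ∉ τ_X ✗.
  U = {ι, κ, λ}: f^{-1}(U) = {15, 16, 17, 18} ∈ τ_X ✓.
Found U = {λ} with f^{-1}(U) = {15, 16, 17} not in τ_X. Therefore f is NOT continuous.


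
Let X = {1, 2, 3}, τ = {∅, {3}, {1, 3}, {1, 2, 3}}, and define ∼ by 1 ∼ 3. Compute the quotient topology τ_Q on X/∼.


X/∼ = {[1=3], [2]}; |τ_Q| = 3.

Equivalence classes: [1=3], [2].
Quotient map π: X → X/∼ sends 1 ↦ [1=3], 2 ↦ [2], 3 ↦ [1=3].
For each subset V ⊆ X/∼, compute π^{-1}(V) ⊆ X and check whether π^{-1}(V) ∈ τ. V is open in τ_Q iff π^{-1}(V) ∈ τ.
  V = {}: π^{-1}(V) = ∅ ∈ τ ✓.
  V = {[1=3]}: π^{-1}(V) = {1, 3} ∈ τ ✓.
  V = {[2]}: π^{-1}(V) = {2} ∉ τ ✗.
  V = {[1=3], [2]}: π^{-1}(V) = {1, 2, 3} ∈ τ ✓.
Open sets in the quotient: τ_Q = {{}, {[1=3]}, {[1=3], [2]}} (3 elements).


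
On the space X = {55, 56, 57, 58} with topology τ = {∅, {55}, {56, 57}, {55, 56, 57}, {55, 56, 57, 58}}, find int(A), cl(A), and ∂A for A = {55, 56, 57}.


int(A) = {55, 56, 57}, cl(A) = {55, 56, 57, 58}, ∂A = {58}.

Closed sets in (X, τ) are complements of opens:
  closed(X, τ) = {∅, {58}, {55, 58}, {56, 57, 58}, {55, 56, 57, 58}}.
int(A) = ⋃ {U ∈ τ : U ⊆ A}. Opens contained in A: ∅, {55}, {56, 57}, {55, 56, 57}.
Taking the union of these: int(A) = {55, 56, 57}.
cl(A) = ⋂ {C closed : A ⊆ C}. Closed sets containing A: {55, 56, 57, 58}.
Intersecting these: cl(A) = {55, 56, 57, 58}.
∂A = cl(A) ∖ int(A) = {55, 56, 57, 58} ∖ {55, 56, 57} = {58}.


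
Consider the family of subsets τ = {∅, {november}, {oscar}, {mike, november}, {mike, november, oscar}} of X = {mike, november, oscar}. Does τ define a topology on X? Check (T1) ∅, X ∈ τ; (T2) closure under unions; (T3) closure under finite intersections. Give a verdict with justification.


τ is NOT a topology on X.

Axiom (T1): ∅ ∈ τ? Yes; X ∈ τ? Yes.
Axiom (T2/T3): check pairwise unions and intersections of members of τ.
Counterexample for (T2): {november} ∪ {oscar} = {november, oscar} ∉ τ. Therefore τ is NOT a topology.


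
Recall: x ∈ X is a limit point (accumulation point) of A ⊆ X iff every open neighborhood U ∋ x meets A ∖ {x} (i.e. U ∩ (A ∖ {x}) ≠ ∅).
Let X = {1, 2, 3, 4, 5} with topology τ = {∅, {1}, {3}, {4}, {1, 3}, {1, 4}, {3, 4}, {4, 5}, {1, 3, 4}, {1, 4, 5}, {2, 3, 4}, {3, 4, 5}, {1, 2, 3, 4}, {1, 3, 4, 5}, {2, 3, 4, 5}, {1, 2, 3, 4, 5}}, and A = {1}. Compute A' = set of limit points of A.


A' = ∅

For each x ∈ X, list the open sets U ∈ τ with x ∈ U, then check whether U ∩ (A ∖ {x}) ≠ ∅ for every such U.
  x = 1: open {1} ∋ x has {1} ∩ (A ∖ {1}) = ∅, so x is NOT a limit point.
  x = 2: open {2, 3, 4} ∋ x has {2, 3, 4} ∩ (A ∖ {2}) = ∅, so x is NOT a limit point.
  x = 3: open {3} ∋ x has {3} ∩ (A ∖ {3}) = ∅, so x is NOT a limit point.
  x = 4: open {4} ∋ x has {4} ∩ (A ∖ {4}) = ∅, so x is NOT a limit point.
  x = 5: open {4, 5} ∋ x has {4, 5} ∩ (A ∖ {5}) = ∅, so x is NOT a limit point.
Collecting: A' = ∅.


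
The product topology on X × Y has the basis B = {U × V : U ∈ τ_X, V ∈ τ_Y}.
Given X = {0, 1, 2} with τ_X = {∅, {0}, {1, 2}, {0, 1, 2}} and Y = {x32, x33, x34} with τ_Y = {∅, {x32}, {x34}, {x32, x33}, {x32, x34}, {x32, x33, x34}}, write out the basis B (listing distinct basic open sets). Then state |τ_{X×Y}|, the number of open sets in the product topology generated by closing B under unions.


Basis B = {∅ × ∅, {0} × {x32}, {0} × {x34}, {0} × {x32, x33}, {0} × {x32, x34}, {1, 2} × {x32}, {1, 2} × {x34}, {0} × {x32, x33, x34}, {0, 1, 2} × {x32}, {0, 1, 2} × {x34}, {1, 2} × {x32, x33}, {1, 2} × {x32, x34}, {0, 1, 2} × {x32, x33}, {0, 1, 2} × {x32, x34}, {1, 2} × {x32, x33, x34}, {0, 1, 2} × {x32, x33, x34}}; |τ_{X×Y}| = 36.

Enumerate products U × V with U ∈ τ_X, V ∈ τ_Y (deduplicated):
  ∅ × ∅ = {} (∅)
  {0} × {x32} = {(0,x32)}
  {0} × {x34} = {(0,x34)}
  {0} × {x32, x33} = {(0,x32), (0,x33)}
  {0} × {x32, x34} = {(0,x32), (0,x34)}
  {1, 2} × {x32} = {(1,x32), (2,x32)}
  {1, 2} × {x34} = {(1,x34), (2,x34)}
  {0} × {x32, x33, x34} = {(0,x32), (0,x33), (0,x34)}
  {0, 1, 2} × {x32} = {(0,x32), (1,x32), (2,x32)}
  {0, 1, 2} × {x34} = {(0,x34), (1,x34), (2,x34)}
  {1, 2} × {x32, x33} = {(1,x32), (1,x33), (2,x32), (2,x33)}
  {1, 2} × {x32, x34} = {(1,x32), (1,x34), (2,x32), (2,x34)}
  {0, 1, 2} × {x32, x33} = {(0,x32), (0,x33), (1,x32), (1,x33), (2,x32), (2,x33)}
  {0, 1, 2} × {x32, x34} = {(0,x32), (0,x34), (1,x32), (1,x34), (2,x32), (2,x34)}
  {1, 2} × {x32, x33, x34} = {(1,x32), (1,x33), (1,x34), (2,x32), (2,x33), (2,x34)}
  {0, 1, 2} × {x32, x33, x34} = {(0,x32), (0,x33), (0,x34), (1,x32), (1,x33), (1,x34), (2,x32), (2,x33), (2,x34)}
These 16 distinct sets form the basis B.
Close under arbitrary unions to get τ_{X×Y}; counting gives |τ_{X×Y}| = 36.


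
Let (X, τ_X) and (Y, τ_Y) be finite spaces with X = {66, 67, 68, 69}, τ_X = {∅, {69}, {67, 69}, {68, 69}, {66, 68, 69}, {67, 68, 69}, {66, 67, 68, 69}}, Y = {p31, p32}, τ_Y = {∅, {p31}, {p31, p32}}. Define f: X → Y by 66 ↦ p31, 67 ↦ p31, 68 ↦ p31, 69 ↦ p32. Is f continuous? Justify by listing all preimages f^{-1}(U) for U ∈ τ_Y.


f is NOT continuous.

Compute f^{-1}(U) for each U ∈ τ_Y:
  U = ∅: f^{-1}(U) = ∅ ∈ τ_X ✓.
  U = {p31}: f^{-1}(U) = {66, 67, 68} ∉ τ_X ✗.
  U = {p31, p32}: f^{-1}(U) = {66, 67, 68, 69} ∈ τ_X ✓.
Found U = {p31} with f^{-1}(U) = {66, 67, 68} not in τ_X. Therefore f is NOT continuous.


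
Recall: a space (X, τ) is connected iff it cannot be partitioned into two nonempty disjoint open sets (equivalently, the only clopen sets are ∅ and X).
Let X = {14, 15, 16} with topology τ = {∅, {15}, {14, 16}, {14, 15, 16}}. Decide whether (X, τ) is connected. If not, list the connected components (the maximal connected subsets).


(X, τ) is disconnected; components = [{15}, {14, 16}].

Find clopen sets (U ∈ τ with X ∖ U ∈ τ):
  U = ∅, X ∖ U = {14, 15, 16} — both open, so U is clopen.
  U = {15}, X ∖ U = {14, 16} — both open, so U is clopen.
  U = {14, 16}, X ∖ U = {15} — both open, so U is clopen.
  U = {14, 15, 16}, X ∖ U = ∅ — both open, so U is clopen.
Nontrivial clopen(s) exist: e.g. {15}. So (X, τ) is disconnected.
Compute connected components by grouping points that agree on all clopens:
  component: {15}
  component: {14, 16}


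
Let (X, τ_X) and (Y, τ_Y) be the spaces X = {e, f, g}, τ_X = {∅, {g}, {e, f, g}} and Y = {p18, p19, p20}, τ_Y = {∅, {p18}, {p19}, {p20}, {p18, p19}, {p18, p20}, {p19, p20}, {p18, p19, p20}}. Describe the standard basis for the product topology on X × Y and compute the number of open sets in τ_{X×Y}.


Basis B = {∅ × ∅, {g} × {p18}, {g} × {p19}, {g} × {p20}, {g} × {p18, p19}, {g} × {p18, p20}, {g} × {p19, p20}, {e, f, g} × {p18}, {e, f, g} × {p19}, {e, f, g} × {p20}, {g} × {p18, p19, p20}, {e, f, g} × {p18, p19}, {e, f, g} × {p18, p20}, {e, f, g} × {p19, p20}, {e, f, g} × {p18, p19, p20}}; |τ_{X×Y}| = 27.

Enumerate products U × V with U ∈ τ_X, V ∈ τ_Y (deduplicated):
  ∅ × ∅ = {} (∅)
  {g} × {p18} = {(g,p18)}
  {g} × {p19} = {(g,p19)}
  {g} × {p20} = {(g,p20)}
  {g} × {p18, p19} = {(g,p18), (g,p19)}
  {g} × {p18, p20} = {(g,p18), (g,p20)}
  {g} × {p19, p20} = {(g,p19), (g,p20)}
  {e, f, g} × {p18} = {(e,p18), (f,p18), (g,p18)}
  {e, f, g} × {p19} = {(e,p19), (f,p19), (g,p19)}
  {e, f, g} × {p20} = {(e,p20), (f,p20), (g,p20)}
  {g} × {p18, p19, p20} = {(g,p18), (g,p19), (g,p20)}
  {e, f, g} × {p18, p19} = {(e,p18), (e,p19), (f,p18), (f,p19), (g,p18), (g,p19)}
  {e, f, g} × {p18, p20} = {(e,p18), (e,p20), (f,p18), (f,p20), (g,p18), (g,p20)}
  {e, f, g} × {p19, p20} = {(e,p19), (e,p20), (f,p19), (f,p20), (g,p19), (g,p20)}
  {e, f, g} × {p18, p19, p20} = {(e,p18), (e,p19), (e,p20), (f,p18), (f,p19), (f,p20), (g,p18), (g,p19), (g,p20)}
These 15 distinct sets form the basis B.
Close under arbitrary unions to get τ_{X×Y}; counting gives |τ_{X×Y}| = 27.


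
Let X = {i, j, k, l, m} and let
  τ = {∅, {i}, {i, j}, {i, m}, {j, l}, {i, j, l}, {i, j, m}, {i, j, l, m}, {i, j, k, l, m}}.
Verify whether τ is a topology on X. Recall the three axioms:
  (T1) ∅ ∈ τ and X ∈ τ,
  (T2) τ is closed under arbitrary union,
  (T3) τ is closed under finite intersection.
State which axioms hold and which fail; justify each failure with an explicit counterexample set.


τ is NOT a topology on X.

Axiom (T1): ∅ ∈ τ? Yes; X ∈ τ? Yes.
Axiom (T2/T3): check pairwise unions and intersections of members of τ.
Counterexample for (T3): {i, j} ∩ {j, l} = {j} ∉ τ. Therefore τ is NOT a topology.


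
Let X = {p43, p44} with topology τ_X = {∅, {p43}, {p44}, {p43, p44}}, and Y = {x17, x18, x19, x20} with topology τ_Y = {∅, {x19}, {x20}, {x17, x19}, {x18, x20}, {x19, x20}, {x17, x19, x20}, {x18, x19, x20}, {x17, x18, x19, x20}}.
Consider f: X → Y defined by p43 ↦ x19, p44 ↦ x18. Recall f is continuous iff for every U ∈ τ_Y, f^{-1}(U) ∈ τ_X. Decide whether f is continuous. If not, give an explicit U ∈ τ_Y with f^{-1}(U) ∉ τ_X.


f IS continuous.

Compute f^{-1}(U) for each U ∈ τ_Y:
  U = ∅: f^{-1}(U) = ∅ ∈ τ_X ✓.
  U = {x19}: f^{-1}(U) = {p43} ∈ τ_X ✓.
  U = {x20}: f^{-1}(U) = ∅ ∈ τ_X ✓.
  U = {x17, x19}: f^{-1}(U) = {p43} ∈ τ_X ✓.
  U = {x18, x20}: f^{-1}(U) = {p44} ∈ τ_X ✓.
  U = {x19, x20}: f^{-1}(U) = {p43} ∈ τ_X ✓.
  U = {x17, x19, x20}: f^{-1}(U) = {p43} ∈ τ_X ✓.
  U = {x18, x19, x20}: f^{-1}(U) = {p43, p44} ∈ τ_X ✓.
  U = {x17, x18, x19, x20}: f^{-1}(U) = {p43, p44} ∈ τ_X ✓.
Every preimage lies in τ_X, so f IS continuous.


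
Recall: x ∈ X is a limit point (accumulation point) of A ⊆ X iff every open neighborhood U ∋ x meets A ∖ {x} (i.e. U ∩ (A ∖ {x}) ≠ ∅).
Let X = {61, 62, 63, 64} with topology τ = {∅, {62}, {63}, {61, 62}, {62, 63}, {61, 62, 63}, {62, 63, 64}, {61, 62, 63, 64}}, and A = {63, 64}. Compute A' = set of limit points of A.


A' = {64}

For each x ∈ X, list the open sets U ∈ τ with x ∈ U, then check whether U ∩ (A ∖ {x}) ≠ ∅ for every such U.
  x = 61: open {61, 62} ∋ x has {61, 62} ∩ (A ∖ {61}) = ∅, so x is NOT a limit point.
  x = 62: open {62} ∋ x has {62} ∩ (A ∖ {62}) = ∅, so x is NOT a limit point.
  x = 63: open {63} ∋ x has {63} ∩ (A ∖ {63}) = ∅, so x is NOT a limit point.
  x = 64: opens ∋ x are {62, 63, 64}, {61, 62, 63, 64}; each meets A ∖ {64}, so x IS a limit point.
Collecting: A' = {64}.


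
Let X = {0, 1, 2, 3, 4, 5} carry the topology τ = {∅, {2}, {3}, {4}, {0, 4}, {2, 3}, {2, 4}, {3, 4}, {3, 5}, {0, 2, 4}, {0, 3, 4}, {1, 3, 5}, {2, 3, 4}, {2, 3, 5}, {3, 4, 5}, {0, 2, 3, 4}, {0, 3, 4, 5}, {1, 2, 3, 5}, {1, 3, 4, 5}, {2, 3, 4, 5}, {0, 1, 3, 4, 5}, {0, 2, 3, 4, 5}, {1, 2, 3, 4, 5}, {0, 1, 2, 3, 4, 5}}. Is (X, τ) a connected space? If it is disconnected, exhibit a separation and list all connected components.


(X, τ) is disconnected; components = [{2}, {0, 4}, {1, 3, 5}].

Find clopen sets (U ∈ τ with X ∖ U ∈ τ):
  U = ∅, X ∖ U = {0, 1, 2, 3, 4, 5} — both open, so U is clopen.
  U = {2}, X ∖ U = {0, 1, 3, 4, 5} — both open, so U is clopen.
  U = {0, 4}, X ∖ U = {1, 2, 3, 5} — both open, so U is clopen.
  U = {0, 2, 4}, X ∖ U = {1, 3, 5} — both open, so U is clopen.
  U = {1, 3, 5}, X ∖ U = {0, 2, 4} — both open, so U is clopen.
  U = {1, 2, 3, 5}, X ∖ U = {0, 4} — both open, so U is clopen.
  U = {0, 1, 3, 4, 5}, X ∖ U = {2} — both open, so U is clopen.
  U = {0, 1, 2, 3, 4, 5}, X ∖ U = ∅ — both open, so U is clopen.
Nontrivial clopen(s) exist: e.g. {1, 3, 5}. So (X, τ) is disconnected.
Compute connected components by grouping points that agree on all clopens:
  component: {2}
  component: {0, 4}
  component: {1, 3, 5}
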